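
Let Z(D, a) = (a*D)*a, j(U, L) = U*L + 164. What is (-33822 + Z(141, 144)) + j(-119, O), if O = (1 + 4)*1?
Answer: 2889523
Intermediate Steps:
O = 5 (O = 5*1 = 5)
j(U, L) = 164 + L*U (j(U, L) = L*U + 164 = 164 + L*U)
Z(D, a) = D*a**2 (Z(D, a) = (D*a)*a = D*a**2)
(-33822 + Z(141, 144)) + j(-119, O) = (-33822 + 141*144**2) + (164 + 5*(-119)) = (-33822 + 141*20736) + (164 - 595) = (-33822 + 2923776) - 431 = 2889954 - 431 = 2889523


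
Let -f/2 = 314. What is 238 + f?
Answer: -390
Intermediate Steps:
f = -628 (f = -2*314 = -628)
238 + f = 238 - 628 = -390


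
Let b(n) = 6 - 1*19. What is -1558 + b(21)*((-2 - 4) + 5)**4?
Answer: -1571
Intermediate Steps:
b(n) = -13 (b(n) = 6 - 19 = -13)
-1558 + b(21)*((-2 - 4) + 5)**4 = -1558 - 13*((-2 - 4) + 5)**4 = -1558 - 13*(-6 + 5)**4 = -1558 - 13*(-1)**4 = -1558 - 13*1 = -1558 - 13 = -1571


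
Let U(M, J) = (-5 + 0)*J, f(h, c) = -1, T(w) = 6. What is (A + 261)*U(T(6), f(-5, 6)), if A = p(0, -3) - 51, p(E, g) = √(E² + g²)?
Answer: 1065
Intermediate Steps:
U(M, J) = -5*J
A = -48 (A = √(0² + (-3)²) - 51 = √(0 + 9) - 51 = √9 - 51 = 3 - 51 = -48)
(A + 261)*U(T(6), f(-5, 6)) = (-48 + 261)*(-5*(-1)) = 213*5 = 1065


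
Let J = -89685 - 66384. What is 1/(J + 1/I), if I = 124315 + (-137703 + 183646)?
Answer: -170258/26571995801 ≈ -6.4074e-6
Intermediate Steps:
I = 170258 (I = 124315 + 45943 = 170258)
J = -156069
1/(J + 1/I) = 1/(-156069 + 1/170258) = 1/(-26571995801/170258) = -170258/26571995801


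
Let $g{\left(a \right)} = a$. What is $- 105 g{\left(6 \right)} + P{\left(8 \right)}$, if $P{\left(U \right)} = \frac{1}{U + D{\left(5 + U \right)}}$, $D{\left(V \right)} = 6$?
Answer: $- \frac{8819}{14} \approx -629.93$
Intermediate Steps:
$P{\left(U \right)} = \frac{1}{6 + U}$ ($P{\left(U \right)} = \frac{1}{U + 6} = \frac{1}{6 + U}$)
$- 105 g{\left(6 \right)} + P{\left(8 \right)} = \left(-105\right) 6 + \frac{1}{6 + 8} = -630 + \frac{1}{14} = - \frac{8819}{14}$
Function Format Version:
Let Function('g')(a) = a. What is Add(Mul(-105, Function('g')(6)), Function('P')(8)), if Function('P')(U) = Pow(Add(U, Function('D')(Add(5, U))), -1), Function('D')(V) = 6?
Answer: Rational(-8819, 14) ≈ -629.93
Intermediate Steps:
Function('P')(U) = Pow(Add(6, U), -1) (Function('P')(U) = Pow(Add(U, 6), -1) = Pow(Add(6, U), -1))
Add(Mul(-105, Function('g')(6)), Function('P')(8)) = Add(Mul(-105, 6), Pow(Add(6, 8), -1)) = Add(-630, Pow(14, -1)) = Add(-630, Rational(1, 14)) = Rational(-8819, 14)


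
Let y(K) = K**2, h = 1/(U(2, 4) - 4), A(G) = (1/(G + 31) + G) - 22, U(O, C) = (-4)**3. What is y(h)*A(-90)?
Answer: -6609/272816 ≈ -0.024225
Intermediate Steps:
U(O, C) = -64
A(G) = -22 + G + 1/(31 + G) (A(G) = (1/(31 + G) + G) - 22 = (G + 1/(31 + G)) - 22 = -22 + G + 1/(31 + G))
h = -1/68 (h = 1/(-64 - 4) = 1/(-68) = -1/68 ≈ -0.014706)
y(h)*A(-90) = (-1/68)**2*((-681 + (-90)**2 + 9*(-90))/(31 - 90)) = ((-681 + 8100 - 810)/(-59))/4624 = (-1/59*6609)/4624 = (1/4624)*(-6609/59) = -6609/272816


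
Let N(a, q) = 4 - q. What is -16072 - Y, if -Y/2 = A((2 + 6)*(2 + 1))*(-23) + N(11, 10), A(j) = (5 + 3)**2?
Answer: -19028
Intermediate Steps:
A(j) = 64 (A(j) = 8**2 = 64)
Y = 2956 (Y = -2*(64*(-23) + (4 - 1*10)) = -2*(-1472 + (4 - 10)) = -2*(-1472 - 6) = -2*(-1478) = 2956)
-16072 - Y = -16072 - 1*2956 = -16072 - 2956 = -19028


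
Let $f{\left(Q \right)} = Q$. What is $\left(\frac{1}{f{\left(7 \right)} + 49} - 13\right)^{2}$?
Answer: $\frac{528529}{3136} \approx 168.54$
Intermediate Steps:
$\left(\frac{1}{f{\left(7 \right)} + 49} - 13\right)^{2} = \left(\frac{1}{7 + 49} - 13\right)^{2} = \left(\frac{1}{56} - 13\right)^{2} = \left(- \frac{727}{56}\right)^{2} = \frac{528529}{3136}$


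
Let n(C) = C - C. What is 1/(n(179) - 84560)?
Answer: -1/84560 ≈ -1.1826e-5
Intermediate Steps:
n(C) = 0
1/(n(179) - 84560) = 1/(0 - 84560) = 1/(-84560) = -1/84560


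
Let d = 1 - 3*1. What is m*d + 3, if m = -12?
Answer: 27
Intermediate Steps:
d = -2 (d = 1 - 3 = -2)
m*d + 3 = -12*(-2) + 3 = 24 + 3 = 27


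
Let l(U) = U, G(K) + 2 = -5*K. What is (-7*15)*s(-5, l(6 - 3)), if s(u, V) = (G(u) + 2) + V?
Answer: -2940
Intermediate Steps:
G(K) = -2 - 5*K
s(u, V) = V - 5*u (s(u, V) = ((-2 - 5*u) + 2) + V = -5*u + V = V - 5*u)
(-7*15)*s(-5, l(6 - 3)) = (-7*15)*((6 - 3) - 5*(-5)) = -105*(3 + 25) = -105*28 = -2940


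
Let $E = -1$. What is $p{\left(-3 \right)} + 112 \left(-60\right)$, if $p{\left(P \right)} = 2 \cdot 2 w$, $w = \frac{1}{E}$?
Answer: $-6724$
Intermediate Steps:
$w = -1$ ($w = \frac{1}{-1} = -1$)
$p{\left(P \right)} = -4$ ($p{\left(P \right)} = 2 \cdot 2 \left(-1\right) = 4 \left(-1\right) = -4$)
$p{\left(-3 \right)} + 112 \left(-60\right) = -4 + 112 \left(-60\right) = -4 - 6720 = -6724$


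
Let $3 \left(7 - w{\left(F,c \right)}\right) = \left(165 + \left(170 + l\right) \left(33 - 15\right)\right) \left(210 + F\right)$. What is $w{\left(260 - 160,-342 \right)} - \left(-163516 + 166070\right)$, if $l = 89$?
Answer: $-501337$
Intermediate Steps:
$w{\left(F,c \right)} = -337883 - 1609 F$ ($w{\left(F,c \right)} = 7 - \frac{\left(165 + \left(170 + 89\right) \left(33 - 15\right)\right) \left(210 + F\right)}{3} = 7 - \frac{\left(165 + 259 \cdot 18\right) \left(210 + F\right)}{3} = 7 - \frac{\left(165 + 4662\right) \left(210 + F\right)}{3} = 7 - \frac{4827 \left(210 + F\right)}{3} = 7 - \frac{1013670 + 4827 F}{3} = 7 - \left(337890 + 1609 F\right) = -337883 - 1609 F$)
$w{\left(260 - 160,-342 \right)} - \left(-163516 + 166070\right) = \left(-337883 - 1609 \left(260 - 160\right)\right) - \left(-163516 + 166070\right) = \left(-337883 - 1609 \left(260 - 160\right)\right) - 2554 = \left(-337883 - 160900\right) - 2554 = -498783 - 2554 = -501337$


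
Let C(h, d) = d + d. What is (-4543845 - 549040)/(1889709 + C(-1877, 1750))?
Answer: -5092885/1893209 ≈ -2.6901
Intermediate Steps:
C(h, d) = 2*d
(-4543845 - 549040)/(1889709 + C(-1877, 1750)) = (-4543845 - 549040)/(1889709 + 2*1750) = -5092885/(1889709 + 3500) = -5092885/1893209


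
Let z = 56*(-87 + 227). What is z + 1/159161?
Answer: 1247822241/159161 ≈ 7840.0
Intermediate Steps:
z = 7840 (z = 56*140 = 7840)
z + 1/159161 = 7840 + 1/159161 = 1247822241/159161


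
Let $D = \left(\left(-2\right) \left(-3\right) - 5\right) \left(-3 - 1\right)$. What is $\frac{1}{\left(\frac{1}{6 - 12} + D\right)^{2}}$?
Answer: $\frac{36}{625} \approx 0.0576$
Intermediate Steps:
$D = -4$ ($D = \left(6 - 5\right) \left(-4\right) = 1 \left(-4\right) = -4$)
$\frac{1}{\left(\frac{1}{6 - 12} + D\right)^{2}} = \frac{1}{\left(\frac{1}{6 - 12} - 4\right)^{2}} = \frac{1}{\left(\frac{1}{-6} - 4\right)^{2}} = \frac{1}{\left(- \frac{1}{6} - 4\right)^{2}} = \frac{1}{\left(- \frac{25}{6}\right)^{2}} = \frac{1}{\frac{625}{36}} = \frac{36}{625}$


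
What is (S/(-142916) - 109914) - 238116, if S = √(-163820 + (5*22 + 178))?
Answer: -348030 - I*√40883/71458 ≈ -3.4803e+5 - 0.0028296*I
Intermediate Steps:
S = 2*I*√40883 (S = √(-163820 + (110 + 178)) = √(-163820 + 288) = √(-163532) = 2*I*√40883 ≈ 404.39*I)
(S/(-142916) - 109914) - 238116 = ((2*I*√40883)/(-142916) - 109914) - 238116 = ((2*I*√40883)*(-1/142916) - 109914) - 238116 = (-I*√40883/71458 - 109914) - 238116 = (-109914 - I*√40883/71458) - 238116 = -348030 - I*√40883/71458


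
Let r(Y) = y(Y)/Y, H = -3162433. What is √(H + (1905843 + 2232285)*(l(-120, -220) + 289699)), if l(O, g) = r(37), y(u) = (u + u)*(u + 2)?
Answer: √1199131155023 ≈ 1.0950e+6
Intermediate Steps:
y(u) = 2*u*(2 + u) (y(u) = (2*u)*(2 + u) = 2*u*(2 + u))
r(Y) = 4 + 2*Y (r(Y) = (2*Y*(2 + Y))/Y = 4 + 2*Y)
l(O, g) = 78 (l(O, g) = 4 + 2*37 = 4 + 74 = 78)
√(H + (1905843 + 2232285)*(l(-120, -220) + 289699)) = √(-3162433 + (1905843 + 2232285)*(78 + 289699)) = √(-3162433 + 4138128*289777) = √(-3162433 + 1199134317456) = √1199131155023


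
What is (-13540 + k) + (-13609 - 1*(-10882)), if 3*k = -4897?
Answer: -53698/3 ≈ -17899.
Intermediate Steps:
k = -4897/3 (k = (⅓)*(-4897) = -4897/3 ≈ -1632.3)
(-13540 + k) + (-13609 - 1*(-10882)) = (-13540 - 4897/3) + (-13609 - 1*(-10882)) = -45517/3 + (-13609 + 10882) = -45517/3 - 2727 = -53698/3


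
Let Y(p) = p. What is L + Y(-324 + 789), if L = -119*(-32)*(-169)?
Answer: -643087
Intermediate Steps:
L = -643552 (L = 3808*(-169) = -643552)
L + Y(-324 + 789) = -643552 + (-324 + 789) = -643552 + 465 = -643087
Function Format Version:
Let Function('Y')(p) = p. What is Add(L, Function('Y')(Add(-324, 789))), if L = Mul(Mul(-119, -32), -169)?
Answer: -643087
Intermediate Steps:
L = -643552 (L = Mul(3808, -169) = -643552)
Add(L, Function('Y')(Add(-324, 789))) = Add(-643552, Add(-324, 789)) = Add(-643552, 465) = -643087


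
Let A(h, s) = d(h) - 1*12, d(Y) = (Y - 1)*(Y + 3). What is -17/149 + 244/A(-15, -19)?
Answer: 8324/6705 ≈ 1.2415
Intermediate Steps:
d(Y) = (-1 + Y)*(3 + Y)
A(h, s) = -15 + h**2 + 2*h (A(h, s) = (-3 + h**2 + 2*h) - 1*12 = (-3 + h**2 + 2*h) - 12 = -15 + h**2 + 2*h)
-17/149 + 244/A(-15, -19) = -17/149 + 244/(-15 + (-15)**2 + 2*(-15)) = -17*1/149 + 244/(-15 + 225 - 30) = -17/149 + 244/180 = -17/149 + 244*(1/180) = -17/149 + 61/45 = 8324/6705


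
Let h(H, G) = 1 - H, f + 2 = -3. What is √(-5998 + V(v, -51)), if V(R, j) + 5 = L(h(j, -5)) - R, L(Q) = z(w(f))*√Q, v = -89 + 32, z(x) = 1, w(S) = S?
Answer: √(-5946 + 2*√13) ≈ 77.063*I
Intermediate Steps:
f = -5 (f = -2 - 3 = -5)
v = -57
L(Q) = √Q (L(Q) = 1*√Q = √Q)
V(R, j) = -5 + √(1 - j) - R (V(R, j) = -5 + (√(1 - j) - R) = -5 + √(1 - j) - R)
√(-5998 + V(v, -51)) = √(-5998 + (-5 + √(1 - 1*(-51)) - 1*(-57))) = √(-5998 + (-5 + √(1 + 51) + 57)) = √(-5998 + (-5 + √52 + 57)) = √(-5998 + (-5 + 2*√13 + 57)) = √(-5998 + (52 + 2*√13)) = √(-5946 + 2*√13)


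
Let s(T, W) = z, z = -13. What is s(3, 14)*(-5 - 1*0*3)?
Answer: 65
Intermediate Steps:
s(T, W) = -13
s(3, 14)*(-5 - 1*0*3) = -13*(-5 - 1*0*3) = -13*(-5 + 0*3) = -13*(-5 + 0) = -13*(-5) = 65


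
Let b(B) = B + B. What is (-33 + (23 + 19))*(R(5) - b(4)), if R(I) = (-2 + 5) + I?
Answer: 0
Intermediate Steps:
R(I) = 3 + I
b(B) = 2*B
(-33 + (23 + 19))*(R(5) - b(4)) = (-33 + (23 + 19))*((3 + 5) - 2*4) = (-33 + 42)*(8 - 1*8) = 9*(8 - 8) = 9*0 = 0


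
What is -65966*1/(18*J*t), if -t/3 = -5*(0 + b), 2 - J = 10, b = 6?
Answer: 32983/6480 ≈ 5.0900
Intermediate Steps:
J = -8 (J = 2 - 1*10 = 2 - 10 = -8)
t = 90 (t = -(-15)*(0 + 6) = -(-15)*6 = -3*(-30) = 90)
-65966*1/(18*J*t) = -65966/((90*18)*(-8)) = -65966/(1620*(-8)) = -65966/(-12960) = -65966*(-1/12960) = 32983/6480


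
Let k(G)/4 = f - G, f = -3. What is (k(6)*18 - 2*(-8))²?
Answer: 399424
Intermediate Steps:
k(G) = -12 - 4*G (k(G) = 4*(-3 - G) = -12 - 4*G)
(k(6)*18 - 2*(-8))² = ((-12 - 4*6)*18 - 2*(-8))² = ((-12 - 24)*18 + 16)² = (-36*18 + 16)² = (-648 + 16)² = (-632)² = 399424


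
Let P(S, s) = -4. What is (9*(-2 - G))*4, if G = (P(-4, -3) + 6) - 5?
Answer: 36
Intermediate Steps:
G = -3 (G = (-4 + 6) - 5 = 2 - 5 = -3)
(9*(-2 - G))*4 = (9*(-2 - 1*(-3)))*4 = (9*(-2 + 3))*4 = (9*1)*4 = 9*4 = 36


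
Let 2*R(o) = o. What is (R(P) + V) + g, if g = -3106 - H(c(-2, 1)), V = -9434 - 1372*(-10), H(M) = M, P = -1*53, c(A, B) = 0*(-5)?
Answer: 2307/2 ≈ 1153.5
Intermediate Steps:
c(A, B) = 0
P = -53
R(o) = o/2
V = 4286 (V = -9434 + 13720 = 4286)
g = -3106 (g = -3106 - 1*0 = -3106 + 0 = -3106)
(R(P) + V) + g = ((½)*(-53) + 4286) - 3106 = (-53/2 + 4286) - 3106 = 8519/2 - 3106 = 2307/2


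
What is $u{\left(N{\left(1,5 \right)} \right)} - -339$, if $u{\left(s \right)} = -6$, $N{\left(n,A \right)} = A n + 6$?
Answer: $333$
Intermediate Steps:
$N{\left(n,A \right)} = 6 + A n$
$u{\left(N{\left(1,5 \right)} \right)} - -339 = -6 - -339 = -6 + 339 = 333$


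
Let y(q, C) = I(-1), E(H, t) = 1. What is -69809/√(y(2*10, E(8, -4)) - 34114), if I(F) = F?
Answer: 69809*I*√34115/34115 ≈ 377.95*I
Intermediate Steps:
y(q, C) = -1
-69809/√(y(2*10, E(8, -4)) - 34114) = -69809/√(-1 - 34114) = -69809*(-I*√34115/34115) = -(-69809)*I*√34115/34115 = 69809*I*√34115/34115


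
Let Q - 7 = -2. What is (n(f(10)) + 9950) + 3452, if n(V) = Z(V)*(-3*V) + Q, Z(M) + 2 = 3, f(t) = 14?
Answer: 13365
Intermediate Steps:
Q = 5 (Q = 7 - 2 = 5)
Z(M) = 1 (Z(M) = -2 + 3 = 1)
n(V) = 5 - 3*V (n(V) = 1*(-3*V) + 5 = -3*V + 5 = 5 - 3*V)
(n(f(10)) + 9950) + 3452 = ((5 - 3*14) + 9950) + 3452 = ((5 - 42) + 9950) + 3452 = (-37 + 9950) + 3452 = 9913 + 3452 = 13365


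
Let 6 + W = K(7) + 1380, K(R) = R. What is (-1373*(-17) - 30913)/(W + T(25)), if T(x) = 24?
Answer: -7572/1405 ≈ -5.3893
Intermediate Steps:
W = 1381 (W = -6 + (7 + 1380) = -6 + 1387 = 1381)
(-1373*(-17) - 30913)/(W + T(25)) = (-1373*(-17) - 30913)/(1381 + 24) = (23341 - 30913)/1405 = -7572*1/1405 = -7572/1405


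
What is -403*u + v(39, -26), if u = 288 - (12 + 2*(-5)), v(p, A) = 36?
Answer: -115222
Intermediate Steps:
u = 286 (u = 288 - (12 - 10) = 288 - 1*2 = 288 - 2 = 286)
-403*u + v(39, -26) = -403*286 + 36 = -115258 + 36 = -115222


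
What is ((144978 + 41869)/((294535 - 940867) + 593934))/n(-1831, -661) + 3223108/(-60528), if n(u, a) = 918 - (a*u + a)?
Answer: -4252762609942529/79864289225136 ≈ -53.250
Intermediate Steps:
n(u, a) = 918 - a - a*u (n(u, a) = 918 - (a + a*u) = 918 + (-a - a*u) = 918 - a - a*u)
((144978 + 41869)/((294535 - 940867) + 593934))/n(-1831, -661) + 3223108/(-60528) = ((144978 + 41869)/((294535 - 940867) + 593934))/(918 - 1*(-661) - 1*(-661)*(-1831)) + 3223108/(-60528) = (186847/(-646332 + 593934))/(918 + 661 - 1210291) + 3223108*(-1/60528) = (186847/(-52398))/(-1208712) - 805777/15132 = (186847*(-1/52398))*(-1/1208712) - 805777/15132 = -186847/52398*(-1/1208712) - 805777/15132 = 186847/63334091376 - 805777/15132 = -4252762609942529/79864289225136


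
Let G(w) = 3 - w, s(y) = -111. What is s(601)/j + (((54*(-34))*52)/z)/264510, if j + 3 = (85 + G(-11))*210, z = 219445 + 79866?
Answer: -162776631781/30476341379705 ≈ -0.0053411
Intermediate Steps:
z = 299311
j = 20787 (j = -3 + (85 + (3 - 1*(-11)))*210 = -3 + (85 + (3 + 11))*210 = -3 + (85 + 14)*210 = -3 + 99*210 = -3 + 20790 = 20787)
s(601)/j + (((54*(-34))*52)/z)/264510 = -111/20787 + (((54*(-34))*52)/299311)/264510 = -111*1/20787 + (-1836*52*(1/299311))*(1/264510) = -37/6929 - 95472*1/299311*(1/264510) = -37/6929 - 95472/299311*1/264510 = -37/6929 - 5304/4398375145 = -162776631781/30476341379705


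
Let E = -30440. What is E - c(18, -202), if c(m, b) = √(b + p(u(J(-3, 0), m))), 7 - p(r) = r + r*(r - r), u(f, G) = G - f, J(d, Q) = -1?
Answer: -30440 - I*√214 ≈ -30440.0 - 14.629*I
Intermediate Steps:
p(r) = 7 - r (p(r) = 7 - (r + r*(r - r)) = 7 - (r + r*0) = 7 - (r + 0) = 7 - r)
c(m, b) = √(6 + b - m) (c(m, b) = √(b + (7 - (m - 1*(-1)))) = √(b + (7 - (m + 1))) = √(b + (7 - (1 + m))) = √(b + (7 + (-1 - m))) = √(b + (6 - m)) = √(6 + b - m))
E - c(18, -202) = -30440 - √(6 - 202 - 1*18) = -30440 - √(6 - 202 - 18) = -30440 - √(-214) = -30440 - I*√214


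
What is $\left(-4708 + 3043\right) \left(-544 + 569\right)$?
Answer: $-41625$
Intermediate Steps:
$\left(-4708 + 3043\right) \left(-544 + 569\right) = \left(-1665\right) 25 = -41625$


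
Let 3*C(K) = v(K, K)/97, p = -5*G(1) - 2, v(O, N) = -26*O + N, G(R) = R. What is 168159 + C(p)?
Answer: 48934444/291 ≈ 1.6816e+5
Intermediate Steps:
v(O, N) = N - 26*O
p = -7 (p = -5*1 - 2 = -5 - 2 = -7)
C(K) = -25*K/291 (C(K) = ((K - 26*K)/97)/3 = (-25*K*(1/97))/3 = (-25*K/97)/3 = -25*K/291)
168159 + C(p) = 168159 - 25/291*(-7) = 168159 + 175/291 = 48934444/291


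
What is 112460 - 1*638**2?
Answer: -294584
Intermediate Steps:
112460 - 1*638**2 = 112460 - 1*407044 = 112460 - 407044 = -294584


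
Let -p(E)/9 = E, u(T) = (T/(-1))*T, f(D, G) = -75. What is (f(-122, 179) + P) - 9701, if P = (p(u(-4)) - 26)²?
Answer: 4148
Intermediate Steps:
u(T) = -T² (u(T) = (T*(-1))*T = (-T)*T = -T²)
p(E) = -9*E
P = 13924 (P = (-(-9)*(-4)² - 26)² = (-(-9)*16 - 26)² = (-9*(-16) - 26)² = (144 - 26)² = 118² = 13924)
(f(-122, 179) + P) - 9701 = (-75 + 13924) - 9701 = 13849 - 9701 = 4148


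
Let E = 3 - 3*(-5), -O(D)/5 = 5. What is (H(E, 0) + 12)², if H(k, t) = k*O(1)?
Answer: 191844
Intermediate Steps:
O(D) = -25 (O(D) = -5*5 = -25)
E = 18 (E = 3 + 15 = 18)
H(k, t) = -25*k (H(k, t) = k*(-25) = -25*k)
(H(E, 0) + 12)² = (-25*18 + 12)² = (-450 + 12)² = (-438)² = 191844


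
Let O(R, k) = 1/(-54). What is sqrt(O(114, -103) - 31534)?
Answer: 19*I*sqrt(28302)/18 ≈ 177.58*I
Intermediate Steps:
O(R, k) = -1/54
sqrt(O(114, -103) - 31534) = sqrt(-1/54 - 31534) = sqrt(-1702837/54) = 19*I*sqrt(28302)/18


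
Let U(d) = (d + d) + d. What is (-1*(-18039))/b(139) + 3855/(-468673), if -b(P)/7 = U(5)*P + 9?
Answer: -405280897/327133754 ≈ -1.2389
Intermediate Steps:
U(d) = 3*d (U(d) = 2*d + d = 3*d)
b(P) = -63 - 105*P (b(P) = -7*((3*5)*P + 9) = -7*(15*P + 9) = -7*(9 + 15*P) = -63 - 105*P)
(-1*(-18039))/b(139) + 3855/(-468673) = (-1*(-18039))/(-63 - 105*139) + 3855/(-468673) = 18039/(-63 - 14595) + 3855*(-1/468673) = 18039/(-14658) - 3855/468673 = 18039*(-1/14658) - 3855/468673 = -859/698 - 3855/468673 = -405280897/327133754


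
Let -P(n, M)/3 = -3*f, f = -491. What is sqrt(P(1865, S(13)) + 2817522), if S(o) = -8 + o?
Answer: 3*sqrt(312567) ≈ 1677.2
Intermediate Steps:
P(n, M) = -4419 (P(n, M) = -(-9)*(-491) = -3*1473 = -4419)
sqrt(P(1865, S(13)) + 2817522) = sqrt(-4419 + 2817522) = sqrt(2813103) = 3*sqrt(312567)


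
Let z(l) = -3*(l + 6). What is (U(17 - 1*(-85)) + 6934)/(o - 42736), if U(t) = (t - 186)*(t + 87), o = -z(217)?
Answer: 8942/42067 ≈ 0.21257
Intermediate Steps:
z(l) = -18 - 3*l (z(l) = -3*(6 + l) = -18 - 3*l)
o = 669 (o = -(-18 - 3*217) = -(-18 - 651) = -1*(-669) = 669)
U(t) = (-186 + t)*(87 + t)
(U(17 - 1*(-85)) + 6934)/(o - 42736) = ((-16182 + (17 - 1*(-85))² - 99*(17 - 1*(-85))) + 6934)/(669 - 42736) = ((-16182 + (17 + 85)² - 99*(17 + 85)) + 6934)/(-42067) = ((-16182 + 102² - 99*102) + 6934)*(-1/42067) = ((-16182 + 10404 - 10098) + 6934)*(-1/42067) = (-15876 + 6934)*(-1/42067) = -8942*(-1/42067) = 8942/42067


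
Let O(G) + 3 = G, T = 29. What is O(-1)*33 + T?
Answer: -103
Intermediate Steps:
O(G) = -3 + G
O(-1)*33 + T = (-3 - 1)*33 + 29 = -4*33 + 29 = -132 + 29 = -103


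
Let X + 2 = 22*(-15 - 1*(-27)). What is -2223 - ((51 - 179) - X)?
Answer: -1833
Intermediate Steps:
X = 262 (X = -2 + 22*(-15 - 1*(-27)) = -2 + 22*(-15 + 27) = -2 + 22*12 = -2 + 264 = 262)
-2223 - ((51 - 179) - X) = -2223 - ((51 - 179) - 1*262) = -2223 - (-128 - 262) = -2223 - 1*(-390) = -2223 + 390 = -1833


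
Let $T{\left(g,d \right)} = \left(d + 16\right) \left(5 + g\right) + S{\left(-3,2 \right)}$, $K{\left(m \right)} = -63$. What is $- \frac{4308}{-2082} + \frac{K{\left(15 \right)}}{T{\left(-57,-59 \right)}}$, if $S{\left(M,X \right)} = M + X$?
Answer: $\frac{527623}{258515} \approx 2.041$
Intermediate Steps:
$T{\left(g,d \right)} = -1 + \left(5 + g\right) \left(16 + d\right)$ ($T{\left(g,d \right)} = \left(d + 16\right) \left(5 + g\right) + \left(-3 + 2\right) = \left(16 + d\right) \left(5 + g\right) - 1 = \left(5 + g\right) \left(16 + d\right) - 1 = -1 + \left(5 + g\right) \left(16 + d\right)$)
$- \frac{4308}{-2082} + \frac{K{\left(15 \right)}}{T{\left(-57,-59 \right)}} = - \frac{4308}{-2082} - \frac{63}{79 + 5 \left(-59\right) + 16 \left(-57\right) - -3363} = \left(-4308\right) \left(- \frac{1}{2082}\right) - \frac{63}{79 - 295 - 912 + 3363} = \frac{718}{347} - \frac{63}{2235} = \frac{718}{347} - \frac{21}{745} = \frac{527623}{258515}$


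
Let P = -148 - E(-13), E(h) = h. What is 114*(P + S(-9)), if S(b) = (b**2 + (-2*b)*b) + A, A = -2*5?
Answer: -25764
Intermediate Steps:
A = -10
S(b) = -10 - b**2 (S(b) = (b**2 + (-2*b)*b) - 10 = (b**2 - 2*b**2) - 10 = -b**2 - 10 = -10 - b**2)
P = -135 (P = -148 - 1*(-13) = -148 + 13 = -135)
114*(P + S(-9)) = 114*(-135 + (-10 - 1*(-9)**2)) = 114*(-135 + (-10 - 1*81)) = 114*(-135 + (-10 - 81)) = 114*(-135 - 91) = 114*(-226) = -25764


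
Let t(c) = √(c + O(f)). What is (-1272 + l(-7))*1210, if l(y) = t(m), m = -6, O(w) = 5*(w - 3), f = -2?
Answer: -1539120 + 1210*I*√31 ≈ -1.5391e+6 + 6737.0*I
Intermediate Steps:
O(w) = -15 + 5*w (O(w) = 5*(-3 + w) = -15 + 5*w)
t(c) = √(-25 + c) (t(c) = √(c + (-15 + 5*(-2))) = √(c + (-15 - 10)) = √(c - 25) = √(-25 + c))
l(y) = I*√31 (l(y) = √(-25 - 6) = √(-31) = I*√31)
(-1272 + l(-7))*1210 = (-1272 + I*√31)*1210 = -1539120 + 1210*I*√31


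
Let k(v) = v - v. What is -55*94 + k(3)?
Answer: -5170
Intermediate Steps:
k(v) = 0
-55*94 + k(3) = -55*94 + 0 = -5170 + 0 = -5170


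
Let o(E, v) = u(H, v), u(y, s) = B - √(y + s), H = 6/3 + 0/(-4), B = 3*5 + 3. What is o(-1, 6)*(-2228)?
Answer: -40104 + 4456*√2 ≈ -33802.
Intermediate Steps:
B = 18 (B = 15 + 3 = 18)
H = 2 (H = 6*(⅓) + 0*(-¼) = 2 + 0 = 2)
u(y, s) = 18 - √(s + y) (u(y, s) = 18 - √(y + s) = 18 - √(s + y))
o(E, v) = 18 - √(2 + v) (o(E, v) = 18 - √(v + 2) = 18 - √(2 + v))
o(-1, 6)*(-2228) = (18 - √(2 + 6))*(-2228) = (18 - √8)*(-2228) = (18 - 2*√2)*(-2228) = -40104 + 4456*√2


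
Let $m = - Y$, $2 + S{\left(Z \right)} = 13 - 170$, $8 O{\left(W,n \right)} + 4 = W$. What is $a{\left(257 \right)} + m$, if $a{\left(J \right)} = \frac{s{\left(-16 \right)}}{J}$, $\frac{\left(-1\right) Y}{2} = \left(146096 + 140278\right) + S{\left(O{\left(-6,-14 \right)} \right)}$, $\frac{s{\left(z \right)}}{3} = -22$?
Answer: $\frac{147114444}{257} \approx 5.7243 \cdot 10^{5}$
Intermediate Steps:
$O{\left(W,n \right)} = - \frac{1}{2} + \frac{W}{8}$
$s{\left(z \right)} = -66$ ($s{\left(z \right)} = 3 \left(-22\right) = -66$)
$S{\left(Z \right)} = -159$ ($S{\left(Z \right)} = -2 + \left(13 - 170\right) = -2 - 157 = -159$)
$Y = -572430$ ($Y = - 2 \left(\left(146096 + 140278\right) - 159\right) = - 2 \left(286374 - 159\right) = \left(-2\right) 286215 = -572430$)
$m = 572430$ ($m = \left(-1\right) \left(-572430\right) = 572430$)
$a{\left(J \right)} = - \frac{66}{J}$
$a{\left(257 \right)} + m = - \frac{66}{257} + 572430 = \frac{147114444}{257}$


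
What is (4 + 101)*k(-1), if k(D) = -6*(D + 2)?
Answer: -630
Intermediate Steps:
k(D) = -12 - 6*D (k(D) = -6*(2 + D) = -12 - 6*D)
(4 + 101)*k(-1) = (4 + 101)*(-12 - 6*(-1)) = 105*(-12 + 6) = 105*(-6) = -630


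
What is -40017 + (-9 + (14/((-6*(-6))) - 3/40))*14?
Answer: -7224949/180 ≈ -40139.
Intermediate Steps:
-40017 + (-9 + (14/((-6*(-6))) - 3/40))*14 = -40017 + (-9 + (14/36 - 3*1/40))*14 = -40017 + (-9 + (14*(1/36) - 3/40))*14 = -40017 + (-9 + (7/18 - 3/40))*14 = -40017 + (-9 + 113/360)*14 = -40017 - 3127/360*14 = -40017 - 21889/180 = -7224949/180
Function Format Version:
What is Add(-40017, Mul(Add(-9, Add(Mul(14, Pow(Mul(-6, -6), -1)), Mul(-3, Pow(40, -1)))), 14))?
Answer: Rational(-7224949, 180) ≈ -40139.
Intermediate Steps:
Add(-40017, Mul(Add(-9, Add(Mul(14, Pow(Mul(-6, -6), -1)), Mul(-3, Pow(40, -1)))), 14)) = Add(-40017, Mul(Add(-9, Add(Mul(14, Pow(36, -1)), Mul(-3, Rational(1, 40)))), 14)) = Add(-40017, Mul(Add(-9, Add(Mul(14, Rational(1, 36)), Rational(-3, 40))), 14)) = Add(-40017, Mul(Add(-9, Add(Rational(7, 18), Rational(-3, 40))), 14)) = Add(-40017, Mul(Add(-9, Rational(113, 360)), 14)) = Add(-40017, Mul(Rational(-3127, 360), 14)) = Add(-40017, Rational(-21889, 180)) = Rational(-7224949, 180)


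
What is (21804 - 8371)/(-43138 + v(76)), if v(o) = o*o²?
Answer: 13433/395838 ≈ 0.033936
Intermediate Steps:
v(o) = o³
(21804 - 8371)/(-43138 + v(76)) = (21804 - 8371)/(-43138 + 76³) = 13433/(-43138 + 438976) = 13433/395838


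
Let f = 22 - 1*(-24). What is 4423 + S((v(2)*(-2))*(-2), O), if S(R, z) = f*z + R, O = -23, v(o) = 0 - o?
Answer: 3357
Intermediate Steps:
f = 46 (f = 22 + 24 = 46)
v(o) = -o
S(R, z) = R + 46*z (S(R, z) = 46*z + R = R + 46*z)
4423 + S((v(2)*(-2))*(-2), O) = 4423 + ((-1*2*(-2))*(-2) + 46*(-23)) = 4423 + (-2*(-2)*(-2) - 1058) = 4423 + (4*(-2) - 1058) = 4423 + (-8 - 1058) = 4423 - 1066 = 3357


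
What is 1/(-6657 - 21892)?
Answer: -1/28549 ≈ -3.5028e-5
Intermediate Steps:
1/(-6657 - 21892) = 1/(-28549) = -1/28549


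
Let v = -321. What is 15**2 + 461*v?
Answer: -147756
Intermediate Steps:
15**2 + 461*v = 15**2 + 461*(-321) = 225 - 147981 = -147756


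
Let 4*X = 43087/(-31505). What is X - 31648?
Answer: -3988324047/126020 ≈ -31648.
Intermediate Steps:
X = -43087/126020 (X = (43087/(-31505))/4 = (43087*(-1/31505))/4 = (¼)*(-43087/31505) = -43087/126020 ≈ -0.34191)
X - 31648 = -43087/126020 - 31648 = -3988324047/126020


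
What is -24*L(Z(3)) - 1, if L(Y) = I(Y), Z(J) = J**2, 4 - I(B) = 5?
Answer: 23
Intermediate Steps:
I(B) = -1 (I(B) = 4 - 1*5 = 4 - 5 = -1)
L(Y) = -1
-24*L(Z(3)) - 1 = -24*(-1) - 1 = 24 - 1 = 23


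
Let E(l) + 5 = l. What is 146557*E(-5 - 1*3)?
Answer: -1905241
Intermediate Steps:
E(l) = -5 + l
146557*E(-5 - 1*3) = 146557*(-5 + (-5 - 1*3)) = 146557*(-5 + (-5 - 3)) = 146557*(-5 - 8) = 146557*(-13) = -1905241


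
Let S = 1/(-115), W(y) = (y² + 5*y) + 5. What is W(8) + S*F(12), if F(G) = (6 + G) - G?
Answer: 12529/115 ≈ 108.95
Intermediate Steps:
W(y) = 5 + y² + 5*y
F(G) = 6
S = -1/115 ≈ -0.0086956
W(8) + S*F(12) = (5 + 8² + 5*8) - 1/115*6 = (5 + 64 + 40) - 6/115 = 109 - 6/115 = 12529/115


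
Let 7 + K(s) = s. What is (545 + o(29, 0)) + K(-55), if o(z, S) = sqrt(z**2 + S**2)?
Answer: 512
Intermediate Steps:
o(z, S) = sqrt(S**2 + z**2)
K(s) = -7 + s
(545 + o(29, 0)) + K(-55) = (545 + sqrt(0**2 + 29**2)) + (-7 - 55) = (545 + sqrt(0 + 841)) - 62 = (545 + sqrt(841)) - 62 = (545 + 29) - 62 = 574 - 62 = 512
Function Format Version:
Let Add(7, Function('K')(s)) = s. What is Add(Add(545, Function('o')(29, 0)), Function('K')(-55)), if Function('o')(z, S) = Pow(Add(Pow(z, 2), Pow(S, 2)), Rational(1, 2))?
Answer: 512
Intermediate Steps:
Function('o')(z, S) = Pow(Add(Pow(S, 2), Pow(z, 2)), Rational(1, 2))
Function('K')(s) = Add(-7, s)
Add(Add(545, Function('o')(29, 0)), Function('K')(-55)) = Add(Add(545, Pow(Add(Pow(0, 2), Pow(29, 2)), Rational(1, 2))), Add(-7, -55)) = Add(Add(545, Pow(Add(0, 841), Rational(1, 2))), -62) = Add(Add(545, Pow(841, Rational(1, 2))), -62) = Add(Add(545, 29), -62) = Add(574, -62) = 512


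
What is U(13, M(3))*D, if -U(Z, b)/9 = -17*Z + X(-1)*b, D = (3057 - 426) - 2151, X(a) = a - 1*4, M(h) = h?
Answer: 1019520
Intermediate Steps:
X(a) = -4 + a (X(a) = a - 4 = -4 + a)
D = 480 (D = 2631 - 2151 = 480)
U(Z, b) = 45*b + 153*Z (U(Z, b) = -9*(-17*Z + (-4 - 1)*b) = -9*(-17*Z - 5*b) = 45*b + 153*Z)
U(13, M(3))*D = (45*3 + 153*13)*480 = (135 + 1989)*480 = 2124*480 = 1019520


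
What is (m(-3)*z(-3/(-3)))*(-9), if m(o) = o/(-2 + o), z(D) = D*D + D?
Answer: -54/5 ≈ -10.800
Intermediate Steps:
z(D) = D + D² (z(D) = D² + D = D + D²)
m(o) = o/(-2 + o)
(m(-3)*z(-3/(-3)))*(-9) = ((-3/(-2 - 3))*((-3/(-3))*(1 - 3/(-3))))*(-9) = ((-3/(-5))*((-3*(-⅓))*(1 - 3*(-⅓))))*(-9) = ((-3*(-⅕))*(1*(1 + 1)))*(-9) = (3*(1*2)/5)*(-9) = ((⅗)*2)*(-9) = (6/5)*(-9) = -54/5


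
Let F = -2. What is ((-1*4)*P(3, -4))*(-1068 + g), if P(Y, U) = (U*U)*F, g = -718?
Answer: -228608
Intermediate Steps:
P(Y, U) = -2*U² (P(Y, U) = (U*U)*(-2) = U²*(-2) = -2*U²)
((-1*4)*P(3, -4))*(-1068 + g) = ((-1*4)*(-2*(-4)²))*(-1068 - 718) = -(-8)*16*(-1786) = -4*(-32)*(-1786) = 128*(-1786) = -228608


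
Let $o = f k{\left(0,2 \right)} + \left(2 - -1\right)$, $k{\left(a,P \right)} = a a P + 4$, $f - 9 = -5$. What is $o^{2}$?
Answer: $361$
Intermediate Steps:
$f = 4$ ($f = 9 - 5 = 4$)
$k{\left(a,P \right)} = 4 + P a^{2}$ ($k{\left(a,P \right)} = a^{2} P + 4 = P a^{2} + 4 = 4 + P a^{2}$)
$o = 19$ ($o = 4 \left(4 + 2 \cdot 0^{2}\right) + \left(2 - -1\right) = 4 \left(4 + 2 \cdot 0\right) + \left(2 + 1\right) = 4 \left(4 + 0\right) + 3 = 4 \cdot 4 + 3 = 16 + 3 = 19$)
$o^{2} = 19^{2} = 361$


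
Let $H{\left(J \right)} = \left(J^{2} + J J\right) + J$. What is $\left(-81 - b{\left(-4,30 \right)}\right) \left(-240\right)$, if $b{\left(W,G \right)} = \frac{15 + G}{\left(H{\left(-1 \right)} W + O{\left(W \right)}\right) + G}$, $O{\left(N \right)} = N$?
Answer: $\frac{219240}{11} \approx 19931.0$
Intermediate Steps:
$H{\left(J \right)} = J + 2 J^{2}$ ($H{\left(J \right)} = \left(J^{2} + J^{2}\right) + J = 2 J^{2} + J = J + 2 J^{2}$)
$b{\left(W,G \right)} = \frac{15 + G}{G + 2 W}$ ($b{\left(W,G \right)} = \frac{15 + G}{\left(- (1 + 2 \left(-1\right)) W + W\right) + G} = \frac{15 + G}{\left(- (1 - 2) W + W\right) + G} = \frac{15 + G}{\left(\left(-1\right) \left(-1\right) W + W\right) + G} = \frac{15 + G}{\left(1 W + W\right) + G} = \frac{15 + G}{\left(W + W\right) + G} = \frac{15 + G}{2 W + G} = \frac{15 + G}{G + 2 W}$)
$\left(-81 - b{\left(-4,30 \right)}\right) \left(-240\right) = \left(-81 - \frac{15 + 30}{30 + 2 \left(-4\right)}\right) \left(-240\right) = \left(-81 - \frac{1}{30 - 8} \cdot 45\right) \left(-240\right) = \left(-81 - \frac{1}{22} \cdot 45\right) \left(-240\right) = \left(-81 - \frac{45}{22}\right) \left(-240\right) = \left(- \frac{1827}{22}\right) \left(-240\right) = \frac{219240}{11}$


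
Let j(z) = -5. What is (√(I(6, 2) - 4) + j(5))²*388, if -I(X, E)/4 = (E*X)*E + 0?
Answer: -29100 - 38800*I ≈ -29100.0 - 38800.0*I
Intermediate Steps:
I(X, E) = -4*X*E² (I(X, E) = -4*((E*X)*E + 0) = -4*(X*E² + 0) = -4*X*E²)
(√(I(6, 2) - 4) + j(5))²*388 = (√(-4*6*2² - 4) - 5)²*388 = (√(-4*6*4 - 4) - 5)²*388 = (√(-96 - 4) - 5)²*388 = (√(-100) - 5)²*388 = (10*I - 5)²*388 = (-5 + 10*I)²*388 = 388*(-5 + 10*I)²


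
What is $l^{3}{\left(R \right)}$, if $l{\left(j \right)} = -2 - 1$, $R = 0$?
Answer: $-27$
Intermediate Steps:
$l{\left(j \right)} = -3$ ($l{\left(j \right)} = -2 - 1 = -3$)
$l^{3}{\left(R \right)} = \left(-3\right)^{3} = -27$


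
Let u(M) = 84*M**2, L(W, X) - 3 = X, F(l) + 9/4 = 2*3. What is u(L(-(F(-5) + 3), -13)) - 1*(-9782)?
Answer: 18182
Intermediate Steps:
F(l) = 15/4 (F(l) = -9/4 + 2*3 = -9/4 + 6 = 15/4)
L(W, X) = 3 + X
u(L(-(F(-5) + 3), -13)) - 1*(-9782) = 84*(3 - 13)**2 - 1*(-9782) = 84*(-10)**2 + 9782 = 84*100 + 9782 = 8400 + 9782 = 18182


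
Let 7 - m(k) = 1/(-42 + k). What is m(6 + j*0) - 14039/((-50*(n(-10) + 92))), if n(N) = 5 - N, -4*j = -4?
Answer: 929477/96300 ≈ 9.6519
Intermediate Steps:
j = 1 (j = -¼*(-4) = 1)
m(k) = 7 - 1/(-42 + k)
m(6 + j*0) - 14039/((-50*(n(-10) + 92))) = (-295 + 7*(6 + 1*0))/(-42 + (6 + 1*0)) - 14039/((-50*((5 - 1*(-10)) + 92))) = (-295 + 7*(6 + 0))/(-42 + (6 + 0)) - 14039/((-50*((5 + 10) + 92))) = (-295 + 7*6)/(-42 + 6) - 14039/((-50*(15 + 92))) = (-295 + 42)/(-36) - 14039/((-50*107)) = -1/36*(-253) - 14039/(-5350) = 253/36 - 14039*(-1)/5350 = 253/36 - 1*(-14039/5350) = 253/36 + 14039/5350 = 929477/96300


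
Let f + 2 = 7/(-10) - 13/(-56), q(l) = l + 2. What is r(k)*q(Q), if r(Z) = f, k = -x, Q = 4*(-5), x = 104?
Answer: 6219/140 ≈ 44.421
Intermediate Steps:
Q = -20
q(l) = 2 + l
f = -691/280 (f = -2 + (7/(-10) - 13/(-56)) = -2 + (7*(-⅒) - 13*(-1/56)) = -2 + (-7/10 + 13/56) = -2 - 131/280 = -691/280 ≈ -2.4679)
k = -104 (k = -1*104 = -104)
r(Z) = -691/280
r(k)*q(Q) = -691*(2 - 20)/280 = -691/280*(-18) = 6219/140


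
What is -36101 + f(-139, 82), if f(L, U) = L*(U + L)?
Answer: -28178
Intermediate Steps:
f(L, U) = L*(L + U)
-36101 + f(-139, 82) = -36101 - 139*(-139 + 82) = -36101 - 139*(-57) = -36101 + 7923 = -28178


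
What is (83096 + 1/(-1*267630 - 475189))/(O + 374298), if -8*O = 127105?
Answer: 493802300984/2129869319501 ≈ 0.23185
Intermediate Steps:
O = -127105/8 (O = -⅛*127105 = -127105/8 ≈ -15888.)
(83096 + 1/(-1*267630 - 475189))/(O + 374298) = (83096 + 1/(-1*267630 - 475189))/(-127105/8 + 374298) = (83096 + 1/(-267630 - 475189))/(2867279/8) = (83096 + 1/(-742819))*(8/2867279) = (83096 - 1/742819)*(8/2867279) = (61725287623/742819)*(8/2867279) = 493802300984/2129869319501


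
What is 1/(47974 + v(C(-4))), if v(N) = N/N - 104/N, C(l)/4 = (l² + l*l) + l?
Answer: 14/671637 ≈ 2.0845e-5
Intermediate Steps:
C(l) = 4*l + 8*l² (C(l) = 4*((l² + l*l) + l) = 4*((l² + l²) + l) = 4*(2*l² + l) = 4*(l + 2*l²) = 4*l + 8*l²)
v(N) = 1 - 104/N
1/(47974 + v(C(-4))) = 1/(47974 + (-104 + 4*(-4)*(1 + 2*(-4)))/((4*(-4)*(1 + 2*(-4))))) = 1/(47974 + (-104 + 4*(-4)*(1 - 8))/((4*(-4)*(1 - 8)))) = 1/(47974 + (-104 + 4*(-4)*(-7))/((4*(-4)*(-7)))) = 1/(47974 + (-104 + 112)/112) = 1/(47974 + (1/112)*8) = 1/(47974 + 1/14) = 1/(671637/14) = 14/671637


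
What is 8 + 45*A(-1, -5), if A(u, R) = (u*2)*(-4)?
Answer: 368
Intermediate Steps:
A(u, R) = -8*u (A(u, R) = (2*u)*(-4) = -8*u)
8 + 45*A(-1, -5) = 8 + 45*(-8*(-1)) = 8 + 45*8 = 8 + 360 = 368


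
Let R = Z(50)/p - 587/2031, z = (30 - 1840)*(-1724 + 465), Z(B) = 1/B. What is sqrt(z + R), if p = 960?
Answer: sqrt(167109665512514430)/270800 ≈ 1509.6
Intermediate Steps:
z = 2278790 (z = -1810*(-1259) = 2278790)
R = -3130441/10832000 (R = 1/(50*960) - 587/2031 = (1/50)*(1/960) - 587*1/2031 = 1/48000 - 587/2031 = -3130441/10832000 ≈ -0.28900)
sqrt(z + R) = sqrt(2278790 - 3130441/10832000) = sqrt(24683850149559/10832000) = sqrt(167109665512514430)/270800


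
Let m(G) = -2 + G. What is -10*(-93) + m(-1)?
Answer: 927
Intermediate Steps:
-10*(-93) + m(-1) = -10*(-93) + (-2 - 1) = 930 - 3 = 927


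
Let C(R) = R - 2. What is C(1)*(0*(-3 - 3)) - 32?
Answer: -32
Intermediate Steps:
C(R) = -2 + R
C(1)*(0*(-3 - 3)) - 32 = (-2 + 1)*(0*(-3 - 3)) - 32 = -0*(-6) - 32 = -1*0 - 32 = 0 - 32 = -32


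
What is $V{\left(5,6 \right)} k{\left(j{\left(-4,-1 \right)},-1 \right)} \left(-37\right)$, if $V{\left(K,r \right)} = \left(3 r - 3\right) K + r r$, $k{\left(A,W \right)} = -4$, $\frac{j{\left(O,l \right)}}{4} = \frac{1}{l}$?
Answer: $16428$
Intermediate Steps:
$j{\left(O,l \right)} = \frac{4}{l}$
$V{\left(K,r \right)} = r^{2} + K \left(-3 + 3 r\right)$ ($V{\left(K,r \right)} = \left(-3 + 3 r\right) K + r^{2} = K \left(-3 + 3 r\right) + r^{2} = r^{2} + K \left(-3 + 3 r\right)$)
$V{\left(5,6 \right)} k{\left(j{\left(-4,-1 \right)},-1 \right)} \left(-37\right) = \left(6^{2} - 15 + 3 \cdot 5 \cdot 6\right) \left(-4\right) \left(-37\right) = \left(36 - 15 + 90\right) \left(-4\right) \left(-37\right) = 111 \left(-4\right) \left(-37\right) = \left(-444\right) \left(-37\right) = 16428$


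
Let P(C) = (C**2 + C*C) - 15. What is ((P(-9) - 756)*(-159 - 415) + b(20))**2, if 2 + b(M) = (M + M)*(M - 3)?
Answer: 122670859536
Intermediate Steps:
P(C) = -15 + 2*C**2 (P(C) = (C**2 + C**2) - 15 = 2*C**2 - 15 = -15 + 2*C**2)
b(M) = -2 + 2*M*(-3 + M) (b(M) = -2 + (M + M)*(M - 3) = -2 + (2*M)*(-3 + M) = -2 + 2*M*(-3 + M))
((P(-9) - 756)*(-159 - 415) + b(20))**2 = (((-15 + 2*(-9)**2) - 756)*(-159 - 415) + (-2 - 6*20 + 2*20**2))**2 = (((-15 + 2*81) - 756)*(-574) + (-2 - 120 + 2*400))**2 = (((-15 + 162) - 756)*(-574) + (-2 - 120 + 800))**2 = ((147 - 756)*(-574) + 678)**2 = (-609*(-574) + 678)**2 = (349566 + 678)**2 = 350244**2 = 122670859536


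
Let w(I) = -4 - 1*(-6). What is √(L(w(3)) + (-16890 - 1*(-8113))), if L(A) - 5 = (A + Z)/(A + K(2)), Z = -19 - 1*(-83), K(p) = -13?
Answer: I*√8778 ≈ 93.691*I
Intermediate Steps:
Z = 64 (Z = -19 + 83 = 64)
w(I) = 2 (w(I) = -4 + 6 = 2)
L(A) = 5 + (64 + A)/(-13 + A) (L(A) = 5 + (A + 64)/(A - 13) = 5 + (64 + A)/(-13 + A))
√(L(w(3)) + (-16890 - 1*(-8113))) = √((-1 + 6*2)/(-13 + 2) + (-16890 - 1*(-8113))) = √((-1 + 12)/(-11) + (-16890 + 8113)) = √(-1/11*11 - 8777) = √(-1 - 8777) = √(-8778) = I*√8778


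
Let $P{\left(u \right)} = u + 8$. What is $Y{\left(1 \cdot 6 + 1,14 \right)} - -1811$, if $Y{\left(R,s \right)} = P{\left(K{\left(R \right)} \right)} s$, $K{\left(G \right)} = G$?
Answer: $2021$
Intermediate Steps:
$P{\left(u \right)} = 8 + u$
$Y{\left(R,s \right)} = s \left(8 + R\right)$ ($Y{\left(R,s \right)} = \left(8 + R\right) s = s \left(8 + R\right)$)
$Y{\left(1 \cdot 6 + 1,14 \right)} - -1811 = 14 \left(8 + \left(1 \cdot 6 + 1\right)\right) - -1811 = 14 \left(8 + \left(6 + 1\right)\right) + 1811 = 14 \left(8 + 7\right) + 1811 = 14 \cdot 15 + 1811 = 210 + 1811 = 2021$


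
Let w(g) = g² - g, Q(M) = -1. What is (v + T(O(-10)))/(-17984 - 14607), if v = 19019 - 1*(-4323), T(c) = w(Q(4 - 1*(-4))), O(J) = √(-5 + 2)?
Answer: -23344/32591 ≈ -0.71627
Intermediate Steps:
O(J) = I*√3 (O(J) = √(-3) = I*√3)
T(c) = 2 (T(c) = -(-1 - 1) = -1*(-2) = 2)
v = 23342 (v = 19019 + 4323 = 23342)
(v + T(O(-10)))/(-17984 - 14607) = (23342 + 2)/(-17984 - 14607) = 23344/(-32591) = 23344*(-1/32591) = -23344/32591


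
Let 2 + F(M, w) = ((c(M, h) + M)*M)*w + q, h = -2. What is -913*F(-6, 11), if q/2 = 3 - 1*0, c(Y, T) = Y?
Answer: -726748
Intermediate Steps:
q = 6 (q = 2*(3 - 1*0) = 2*(3 + 0) = 2*3 = 6)
F(M, w) = 4 + 2*w*M**2 (F(M, w) = -2 + (((M + M)*M)*w + 6) = -2 + (((2*M)*M)*w + 6) = -2 + ((2*M**2)*w + 6) = -2 + (2*w*M**2 + 6) = -2 + (6 + 2*w*M**2) = 4 + 2*w*M**2)
-913*F(-6, 11) = -913*(4 + 2*11*(-6)**2) = -913*(4 + 2*11*36) = -913*(4 + 792) = -913*796 = -726748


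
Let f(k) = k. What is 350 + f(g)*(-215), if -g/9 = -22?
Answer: -42220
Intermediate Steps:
g = 198 (g = -9*(-22) = 198)
350 + f(g)*(-215) = 350 + 198*(-215) = 350 - 42570 = -42220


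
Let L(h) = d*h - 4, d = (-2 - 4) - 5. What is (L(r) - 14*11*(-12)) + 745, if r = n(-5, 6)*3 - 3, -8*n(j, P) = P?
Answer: 10587/4 ≈ 2646.8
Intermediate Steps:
n(j, P) = -P/8
d = -11 (d = -6 - 5 = -11)
r = -21/4 (r = -1/8*6*3 - 3 = -3/4*3 - 3 = -9/4 - 3 = -21/4 ≈ -5.2500)
L(h) = -4 - 11*h (L(h) = -11*h - 4 = -4 - 11*h)
(L(r) - 14*11*(-12)) + 745 = ((-4 - 11*(-21/4)) - 14*11*(-12)) + 745 = ((-4 + 231/4) - 154*(-12)) + 745 = (215/4 - 1*(-1848)) + 745 = (215/4 + 1848) + 745 = 7607/4 + 745 = 10587/4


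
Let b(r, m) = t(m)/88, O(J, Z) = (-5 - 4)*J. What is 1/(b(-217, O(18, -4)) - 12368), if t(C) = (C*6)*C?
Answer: -11/116365 ≈ -9.4530e-5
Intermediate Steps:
t(C) = 6*C**2 (t(C) = (6*C)*C = 6*C**2)
O(J, Z) = -9*J
b(r, m) = 3*m**2/44 (b(r, m) = (6*m**2)/88 = (6*m**2)*(1/88) = 3*m**2/44)
1/(b(-217, O(18, -4)) - 12368) = 1/(3*(-9*18)**2/44 - 12368) = 1/((3/44)*(-162)**2 - 12368) = 1/((3/44)*26244 - 12368) = 1/(19683/11 - 12368) = 1/(-116365/11) = -11/116365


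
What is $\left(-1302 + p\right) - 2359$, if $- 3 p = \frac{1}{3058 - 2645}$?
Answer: $- \frac{4535980}{1239} \approx -3661.0$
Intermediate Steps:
$p = - \frac{1}{1239}$ ($p = - \frac{1}{3 \left(3058 - 2645\right)} = - \frac{1}{3 \cdot 413} = \left(- \frac{1}{3}\right) \frac{1}{413} = - \frac{1}{1239} \approx -0.0008071$)
$\left(-1302 + p\right) - 2359 = \left(-1302 - \frac{1}{1239}\right) - 2359 = - \frac{1613179}{1239} - 2359 = - \frac{4535980}{1239}$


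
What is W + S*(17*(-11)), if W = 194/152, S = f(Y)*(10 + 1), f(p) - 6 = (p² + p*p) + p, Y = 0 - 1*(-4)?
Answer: -6565847/76 ≈ -86393.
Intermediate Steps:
Y = 4 (Y = 0 + 4 = 4)
f(p) = 6 + p + 2*p² (f(p) = 6 + ((p² + p*p) + p) = 6 + ((p² + p²) + p) = 6 + (2*p² + p) = 6 + (p + 2*p²) = 6 + p + 2*p²)
S = 462 (S = (6 + 4 + 2*4²)*(10 + 1) = (6 + 4 + 2*16)*11 = (6 + 4 + 32)*11 = 42*11 = 462)
W = 97/76 (W = 194*(1/152) = 97/76 ≈ 1.2763)
W + S*(17*(-11)) = 97/76 + 462*(17*(-11)) = 97/76 + 462*(-187) = 97/76 - 86394 = -6565847/76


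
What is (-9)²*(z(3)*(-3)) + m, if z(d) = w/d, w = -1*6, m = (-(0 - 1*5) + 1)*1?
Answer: 492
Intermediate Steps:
m = 6 (m = (-(0 - 5) + 1)*1 = (-1*(-5) + 1)*1 = (5 + 1)*1 = 6*1 = 6)
w = -6
z(d) = -6/d
(-9)²*(z(3)*(-3)) + m = (-9)²*(-6/3*(-3)) + 6 = 81*(-6*⅓*(-3)) + 6 = 81*(-2*(-3)) + 6 = 81*6 + 6 = 486 + 6 = 492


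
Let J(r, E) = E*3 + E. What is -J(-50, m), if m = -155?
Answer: 620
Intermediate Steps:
J(r, E) = 4*E (J(r, E) = 3*E + E = 4*E)
-J(-50, m) = -4*(-155) = -1*(-620) = 620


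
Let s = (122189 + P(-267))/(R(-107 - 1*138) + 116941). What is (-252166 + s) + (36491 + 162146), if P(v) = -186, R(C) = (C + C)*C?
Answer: -12685769236/236991 ≈ -53529.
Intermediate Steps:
R(C) = 2*C² (R(C) = (2*C)*C = 2*C²)
s = 122003/236991 (s = (122189 - 186)/(2*(-107 - 1*138)² + 116941) = 122003/(2*(-107 - 138)² + 116941) = 122003/(2*(-245)² + 116941) = 122003/(2*60025 + 116941) = 122003/(120050 + 116941) = 122003/236991 ≈ 0.51480)
(-252166 + s) + (36491 + 162146) = (-252166 + 122003/236991) + (36491 + 162146) = -59760950503/236991 + 198637 = -12685769236/236991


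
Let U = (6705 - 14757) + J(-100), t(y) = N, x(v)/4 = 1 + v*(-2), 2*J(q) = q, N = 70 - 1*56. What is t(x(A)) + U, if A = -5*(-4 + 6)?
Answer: -8088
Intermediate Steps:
A = -10 (A = -5*2 = -10)
N = 14 (N = 70 - 56 = 14)
J(q) = q/2
x(v) = 4 - 8*v (x(v) = 4*(1 + v*(-2)) = 4*(1 - 2*v) = 4 - 8*v)
t(y) = 14
U = -8102 (U = (6705 - 14757) + (½)*(-100) = -8052 - 50 = -8102)
t(x(A)) + U = 14 - 8102 = -8088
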